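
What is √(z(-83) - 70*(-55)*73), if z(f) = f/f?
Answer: √281051 ≈ 530.14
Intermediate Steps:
z(f) = 1
√(z(-83) - 70*(-55)*73) = √(1 - 70*(-55)*73) = √(1 + 3850*73) = √(1 + 281050) = √281051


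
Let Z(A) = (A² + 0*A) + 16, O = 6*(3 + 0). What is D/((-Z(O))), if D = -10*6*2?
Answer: 6/17 ≈ 0.35294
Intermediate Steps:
O = 18 (O = 6*3 = 18)
Z(A) = 16 + A² (Z(A) = (A² + 0) + 16 = A² + 16 = 16 + A²)
D = -120 (D = -60*2 = -120)
D/((-Z(O))) = -120*(-1/(16 + 18²)) = -120*(-1/(16 + 324)) = -120/((-1*340)) = -120/(-340) = -120*(-1/340) = 6/17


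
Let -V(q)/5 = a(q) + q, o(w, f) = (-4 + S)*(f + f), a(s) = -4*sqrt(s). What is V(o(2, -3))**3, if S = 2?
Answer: -1080000 + 624000*sqrt(3) ≈ 799.70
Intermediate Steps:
o(w, f) = -4*f (o(w, f) = (-4 + 2)*(f + f) = -4*f)
V(q) = -5*q + 20*sqrt(q) (V(q) = -5*(-4*sqrt(q) + q) = -5*(q - 4*sqrt(q)) = -5*q + 20*sqrt(q))
V(o(2, -3))**3 = (-(-20)*(-3) + 20*sqrt(-4*(-3)))**3 = (-5*12 + 20*sqrt(12))**3 = (-60 + 20*(2*sqrt(3)))**3 = (-60 + 40*sqrt(3))**3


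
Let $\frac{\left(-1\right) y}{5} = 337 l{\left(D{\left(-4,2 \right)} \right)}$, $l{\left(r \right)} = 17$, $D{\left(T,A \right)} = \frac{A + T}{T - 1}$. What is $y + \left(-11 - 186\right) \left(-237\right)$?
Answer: $18044$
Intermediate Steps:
$D{\left(T,A \right)} = \frac{A + T}{-1 + T}$
$y = -28645$ ($y = - 5 \cdot 337 \cdot 17 = \left(-5\right) 5729 = -28645$)
$y + \left(-11 - 186\right) \left(-237\right) = -28645 + \left(-11 - 186\right) \left(-237\right) = -28645 - -46689 = -28645 + 46689 = 18044$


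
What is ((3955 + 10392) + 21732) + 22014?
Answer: 58093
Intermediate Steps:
((3955 + 10392) + 21732) + 22014 = (14347 + 21732) + 22014 = 36079 + 22014 = 58093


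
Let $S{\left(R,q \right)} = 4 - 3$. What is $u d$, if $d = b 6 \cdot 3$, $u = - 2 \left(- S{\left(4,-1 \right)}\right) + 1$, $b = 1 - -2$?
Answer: $162$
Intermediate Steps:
$S{\left(R,q \right)} = 1$
$b = 3$ ($b = 1 + 2 = 3$)
$u = 3$ ($u = - 2 \left(\left(-1\right) 1\right) + 1 = \left(-2\right) \left(-1\right) + 1 = 2 + 1 = 3$)
$d = 54$ ($d = 3 \cdot 6 \cdot 3 = 18 \cdot 3 = 54$)
$u d = 3 \cdot 54 = 162$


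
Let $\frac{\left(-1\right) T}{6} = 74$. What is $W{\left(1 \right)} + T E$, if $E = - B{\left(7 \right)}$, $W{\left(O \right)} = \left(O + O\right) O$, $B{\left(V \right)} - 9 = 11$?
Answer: $8882$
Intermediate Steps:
$T = -444$ ($T = \left(-6\right) 74 = -444$)
$B{\left(V \right)} = 20$ ($B{\left(V \right)} = 9 + 11 = 20$)
$W{\left(O \right)} = 2 O^{2}$ ($W{\left(O \right)} = 2 O O = 2 O^{2}$)
$E = -20$ ($E = \left(-1\right) 20 = -20$)
$W{\left(1 \right)} + T E = 2 \cdot 1^{2} - -8880 = 2 \cdot 1 + 8880 = 2 + 8880 = 8882$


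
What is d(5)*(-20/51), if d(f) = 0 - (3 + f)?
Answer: 160/51 ≈ 3.1373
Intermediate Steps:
d(f) = -3 - f (d(f) = 0 + (-3 - f) = -3 - f)
d(5)*(-20/51) = (-3 - 1*5)*(-20/51) = (-3 - 5)*(-20*1/51) = -8*(-20/51) = 160/51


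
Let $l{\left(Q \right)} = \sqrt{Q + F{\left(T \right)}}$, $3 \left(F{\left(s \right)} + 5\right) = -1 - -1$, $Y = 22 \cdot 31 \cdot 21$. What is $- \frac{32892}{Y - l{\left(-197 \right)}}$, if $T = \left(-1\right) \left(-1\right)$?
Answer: $- \frac{235539612}{102559943} - \frac{16446 i \sqrt{202}}{102559943} \approx -2.2966 - 0.0022791 i$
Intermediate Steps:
$T = 1$
$Y = 14322$ ($Y = 682 \cdot 21 = 14322$)
$F{\left(s \right)} = -5$ ($F{\left(s \right)} = -5 + \frac{-1 - -1}{3} = -5 + \frac{-1 + 1}{3} = -5 + \frac{1}{3} \cdot 0 = -5 + 0 = -5$)
$l{\left(Q \right)} = \sqrt{-5 + Q}$ ($l{\left(Q \right)} = \sqrt{Q - 5} = \sqrt{-5 + Q}$)
$- \frac{32892}{Y - l{\left(-197 \right)}} = - \frac{32892}{14322 - \sqrt{-5 - 197}} = - \frac{32892}{14322 - \sqrt{-202}} = - \frac{32892}{14322 - i \sqrt{202}}$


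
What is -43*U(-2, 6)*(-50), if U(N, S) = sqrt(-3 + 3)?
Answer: 0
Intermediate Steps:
U(N, S) = 0 (U(N, S) = sqrt(0) = 0)
-43*U(-2, 6)*(-50) = -43*0*(-50) = 0*(-50) = 0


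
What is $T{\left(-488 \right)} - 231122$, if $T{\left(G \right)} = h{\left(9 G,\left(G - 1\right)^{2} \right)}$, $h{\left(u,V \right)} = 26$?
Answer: $-231096$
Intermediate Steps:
$T{\left(G \right)} = 26$
$T{\left(-488 \right)} - 231122 = 26 - 231122 = -231096$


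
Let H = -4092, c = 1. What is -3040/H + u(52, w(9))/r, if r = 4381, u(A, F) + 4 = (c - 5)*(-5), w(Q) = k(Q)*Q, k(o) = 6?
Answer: 3345928/4481763 ≈ 0.74656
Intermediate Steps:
w(Q) = 6*Q
u(A, F) = 16 (u(A, F) = -4 + (1 - 5)*(-5) = -4 - 4*(-5) = -4 + 20 = 16)
-3040/H + u(52, w(9))/r = -3040/(-4092) + 16/4381 = -3040*(-1/4092) + 16*(1/4381) = 760/1023 + 16/4381 = 3345928/4481763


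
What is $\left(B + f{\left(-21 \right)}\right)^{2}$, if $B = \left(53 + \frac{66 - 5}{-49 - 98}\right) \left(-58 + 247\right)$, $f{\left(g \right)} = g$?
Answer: $\frac{4819552929}{49} \approx 9.8358 \cdot 10^{7}$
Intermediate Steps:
$B = \frac{69570}{7}$ ($B = \left(53 + \frac{61}{-147}\right) 189 = \left(53 + 61 \left(- \frac{1}{147}\right)\right) 189 = \left(53 - \frac{61}{147}\right) 189 = \frac{7730}{147} \cdot 189 = \frac{69570}{7} \approx 9938.6$)
$\left(B + f{\left(-21 \right)}\right)^{2} = \left(\frac{69570}{7} - 21\right)^{2} = \left(\frac{69423}{7}\right)^{2} = \frac{4819552929}{49}$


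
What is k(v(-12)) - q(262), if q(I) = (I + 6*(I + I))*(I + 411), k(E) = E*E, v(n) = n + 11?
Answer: -2292237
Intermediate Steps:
v(n) = 11 + n
k(E) = E**2
q(I) = 13*I*(411 + I) (q(I) = (I + 6*(2*I))*(411 + I) = (I + 12*I)*(411 + I) = (13*I)*(411 + I) = 13*I*(411 + I))
k(v(-12)) - q(262) = (11 - 12)**2 - 13*262*(411 + 262) = (-1)**2 - 13*262*673 = 1 - 1*2292238 = 1 - 2292238 = -2292237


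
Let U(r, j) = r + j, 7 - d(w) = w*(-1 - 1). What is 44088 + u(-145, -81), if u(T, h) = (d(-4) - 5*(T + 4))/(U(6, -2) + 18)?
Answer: 44120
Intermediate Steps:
d(w) = 7 + 2*w (d(w) = 7 - w*(-1 - 1) = 7 - w*(-2) = 7 - (-2)*w = 7 + 2*w)
U(r, j) = j + r
u(T, h) = -21/22 - 5*T/22 (u(T, h) = ((7 + 2*(-4)) - 5*(T + 4))/((-2 + 6) + 18) = ((7 - 8) - 5*(4 + T))/(4 + 18) = (-1 + (-20 - 5*T))/22 = (-21 - 5*T)*(1/22) = -21/22 - 5*T/22)
44088 + u(-145, -81) = 44088 + (-21/22 - 5/22*(-145)) = 44088 + (-21/22 + 725/22) = 44088 + 32 = 44120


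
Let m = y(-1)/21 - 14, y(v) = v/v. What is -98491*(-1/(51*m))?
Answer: -689437/4981 ≈ -138.41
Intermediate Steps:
y(v) = 1
m = -293/21 (m = 1/21 - 14 = -293/21 ≈ -13.952)
-98491*(-1/(51*m)) = -98491/(-293/21*3*(-17)) = -98491/((-293/7*(-17))) = -98491/4981/7 = -98491*7/4981 = -689437/4981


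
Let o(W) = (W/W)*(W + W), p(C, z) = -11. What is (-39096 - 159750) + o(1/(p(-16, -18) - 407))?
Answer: -41558815/209 ≈ -1.9885e+5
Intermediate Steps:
o(W) = 2*W (o(W) = 1*(2*W) = 2*W)
(-39096 - 159750) + o(1/(p(-16, -18) - 407)) = (-39096 - 159750) + 2/(-11 - 407) = -198846 + 2/(-418) = -198846 + 2*(-1/418) = -198846 - 1/209 = -41558815/209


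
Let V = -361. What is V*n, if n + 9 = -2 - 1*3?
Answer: 5054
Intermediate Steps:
n = -14 (n = -9 + (-2 - 1*3) = -9 + (-2 - 3) = -9 - 5 = -14)
V*n = -361*(-14) = 5054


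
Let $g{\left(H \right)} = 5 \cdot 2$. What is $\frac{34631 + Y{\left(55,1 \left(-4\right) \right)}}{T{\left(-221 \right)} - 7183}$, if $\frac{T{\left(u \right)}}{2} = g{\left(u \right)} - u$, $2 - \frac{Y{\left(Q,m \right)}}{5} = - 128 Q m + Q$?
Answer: $\frac{106434}{6721} \approx 15.836$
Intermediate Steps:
$g{\left(H \right)} = 10$
$Y{\left(Q,m \right)} = 10 - 5 Q + 640 Q m$ ($Y{\left(Q,m \right)} = 10 - 5 \left(- 128 Q m + Q\right) = 10 - 5 \left(Q - 128 Q m\right) = 10 + \left(- 5 Q + 640 Q m\right) = 10 - 5 Q + 640 Q m$)
$T{\left(u \right)} = 20 - 2 u$ ($T{\left(u \right)} = 2 \left(10 - u\right) = 20 - 2 u$)
$\frac{34631 + Y{\left(55,1 \left(-4\right) \right)}}{T{\left(-221 \right)} - 7183} = \frac{34631 + \left(10 - 275 + 640 \cdot 55 \cdot 1 \left(-4\right)\right)}{\left(20 - -442\right) - 7183} = \frac{34631 + \left(10 - 275 + 640 \cdot 55 \left(-4\right)\right)}{\left(20 + 442\right) - 7183} = \frac{34631 - 141065}{462 - 7183} = \frac{34631 - 141065}{-6721} = \left(-106434\right) \left(- \frac{1}{6721}\right) = \frac{106434}{6721}$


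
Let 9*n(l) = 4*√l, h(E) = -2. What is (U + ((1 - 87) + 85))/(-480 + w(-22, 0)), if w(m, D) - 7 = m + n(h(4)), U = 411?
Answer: -16438950/19847057 - 14760*I*√2/19847057 ≈ -0.82828 - 0.0010517*I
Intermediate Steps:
n(l) = 4*√l/9 (n(l) = (4*√l)/9 = 4*√l/9)
w(m, D) = 7 + m + 4*I*√2/9 (w(m, D) = 7 + (m + 4*√(-2)/9) = 7 + (m + 4*(I*√2)/9) = 7 + (m + 4*I*√2/9) = 7 + m + 4*I*√2/9)
(U + ((1 - 87) + 85))/(-480 + w(-22, 0)) = (411 + ((1 - 87) + 85))/(-480 + (7 - 22 + 4*I*√2/9)) = (411 + (-86 + 85))/(-480 + (-15 + 4*I*√2/9)) = (411 - 1)/(-495 + 4*I*√2/9) = 410/(-495 + 4*I*√2/9)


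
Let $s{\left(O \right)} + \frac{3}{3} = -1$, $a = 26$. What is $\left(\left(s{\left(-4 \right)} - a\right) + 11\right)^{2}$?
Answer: $289$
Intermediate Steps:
$s{\left(O \right)} = -2$ ($s{\left(O \right)} = -1 - 1 = -2$)
$\left(\left(s{\left(-4 \right)} - a\right) + 11\right)^{2} = \left(\left(-2 - 26\right) + 11\right)^{2} = \left(-28 + 11\right)^{2} = \left(-17\right)^{2} = 289$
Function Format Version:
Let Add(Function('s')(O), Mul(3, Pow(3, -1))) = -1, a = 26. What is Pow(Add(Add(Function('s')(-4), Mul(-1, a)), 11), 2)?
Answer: 289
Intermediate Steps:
Function('s')(O) = -2 (Function('s')(O) = Add(-1, -1) = -2)
Pow(Add(Add(Function('s')(-4), Mul(-1, a)), 11), 2) = Pow(Add(Add(-2, Mul(-1, 26)), 11), 2) = Pow(Add(Add(-2, -26), 11), 2) = Pow(Add(-28, 11), 2) = Pow(-17, 2) = 289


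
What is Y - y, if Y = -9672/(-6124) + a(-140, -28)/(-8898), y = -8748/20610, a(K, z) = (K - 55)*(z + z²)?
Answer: 48280385658/2599691585 ≈ 18.572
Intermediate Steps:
a(K, z) = (-55 + K)*(z + z²)
y = -486/1145 (y = -8748*1/20610 = -486/1145 ≈ -0.42445)
Y = 41202564/2270473 (Y = -9672/(-6124) - 28*(-55 - 140 - 55*(-28) - 140*(-28))/(-8898) = -9672*(-1/6124) - 28*(-55 - 140 + 1540 + 3920)*(-1/8898) = 2418/1531 - 28*5265*(-1/8898) = 2418/1531 - 147420*(-1/8898) = 2418/1531 + 24570/1483 = 41202564/2270473 ≈ 18.147)
Y - y = 41202564/2270473 - 1*(-486/1145) = 41202564/2270473 + 486/1145 = 48280385658/2599691585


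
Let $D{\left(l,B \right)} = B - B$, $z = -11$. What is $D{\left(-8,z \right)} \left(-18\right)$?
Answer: $0$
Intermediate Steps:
$D{\left(l,B \right)} = 0$
$D{\left(-8,z \right)} \left(-18\right) = 0 \left(-18\right) = 0$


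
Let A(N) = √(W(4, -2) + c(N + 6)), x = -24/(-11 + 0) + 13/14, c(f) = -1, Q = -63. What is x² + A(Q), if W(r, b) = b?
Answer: 229441/23716 + I*√3 ≈ 9.6745 + 1.732*I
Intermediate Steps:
x = 479/154 (x = -24/(-11) + 13*(1/14) = -24*(-1/11) + 13/14 = 24/11 + 13/14 = 479/154 ≈ 3.1104)
A(N) = I*√3 (A(N) = √(-2 - 1) = √(-3) = I*√3)
x² + A(Q) = (479/154)² + I*√3 = 229441/23716 + I*√3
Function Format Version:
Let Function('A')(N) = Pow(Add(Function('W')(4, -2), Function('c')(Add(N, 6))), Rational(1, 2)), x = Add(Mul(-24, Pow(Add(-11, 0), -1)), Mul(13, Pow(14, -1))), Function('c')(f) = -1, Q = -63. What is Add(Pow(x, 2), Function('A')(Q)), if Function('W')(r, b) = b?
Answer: Add(Rational(229441, 23716), Mul(I, Pow(3, Rational(1, 2)))) ≈ Add(9.6745, Mul(1.7320, I))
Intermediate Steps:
x = Rational(479, 154) (x = Add(Mul(-24, Pow(-11, -1)), Mul(13, Rational(1, 14))) = Add(Mul(-24, Rational(-1, 11)), Rational(13, 14)) = Add(Rational(24, 11), Rational(13, 14)) = Rational(479, 154) ≈ 3.1104)
Function('A')(N) = Mul(I, Pow(3, Rational(1, 2))) (Function('A')(N) = Pow(Add(-2, -1), Rational(1, 2)) = Pow(-3, Rational(1, 2)) = Mul(I, Pow(3, Rational(1, 2))))
Add(Pow(x, 2), Function('A')(Q)) = Add(Pow(Rational(479, 154), 2), Mul(I, Pow(3, Rational(1, 2)))) = Add(Rational(229441, 23716), Mul(I, Pow(3, Rational(1, 2))))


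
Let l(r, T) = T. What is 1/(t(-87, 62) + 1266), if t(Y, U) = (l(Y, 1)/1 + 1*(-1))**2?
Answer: 1/1266 ≈ 0.00078989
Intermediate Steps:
t(Y, U) = 0 (t(Y, U) = (1/1 + 1*(-1))**2 = (1*1 - 1)**2 = (1 - 1)**2 = 0**2 = 0)
1/(t(-87, 62) + 1266) = 1/(0 + 1266) = 1/1266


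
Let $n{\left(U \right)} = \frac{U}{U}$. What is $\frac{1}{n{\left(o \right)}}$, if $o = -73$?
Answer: $1$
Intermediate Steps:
$n{\left(U \right)} = 1$
$\frac{1}{n{\left(o \right)}} = 1^{-1} = 1$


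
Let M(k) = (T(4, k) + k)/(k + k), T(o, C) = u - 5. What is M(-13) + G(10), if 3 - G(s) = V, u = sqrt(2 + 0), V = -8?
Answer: 152/13 - sqrt(2)/26 ≈ 11.638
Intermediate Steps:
u = sqrt(2) ≈ 1.4142
T(o, C) = -5 + sqrt(2) (T(o, C) = sqrt(2) - 5 = -5 + sqrt(2))
G(s) = 11 (G(s) = 3 - 1*(-8) = 3 + 8 = 11)
M(k) = (-5 + k + sqrt(2))/(2*k) (M(k) = ((-5 + sqrt(2)) + k)/(k + k) = (-5 + k + sqrt(2))/((2*k)) = (-5 + k + sqrt(2))*(1/(2*k)) = (-5 + k + sqrt(2))/(2*k))
M(-13) + G(10) = (1/2)*(-5 - 13 + sqrt(2))/(-13) + 11 = (1/2)*(-1/13)*(-18 + sqrt(2)) + 11 = (9/13 - sqrt(2)/26) + 11 = 152/13 - sqrt(2)/26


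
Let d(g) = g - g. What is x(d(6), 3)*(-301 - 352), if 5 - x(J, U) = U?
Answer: -1306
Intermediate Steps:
d(g) = 0
x(J, U) = 5 - U
x(d(6), 3)*(-301 - 352) = (5 - 1*3)*(-301 - 352) = (5 - 3)*(-653) = 2*(-653) = -1306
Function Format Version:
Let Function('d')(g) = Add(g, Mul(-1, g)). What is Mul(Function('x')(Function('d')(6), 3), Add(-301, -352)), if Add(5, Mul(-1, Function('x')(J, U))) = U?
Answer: -1306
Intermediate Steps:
Function('d')(g) = 0
Function('x')(J, U) = Add(5, Mul(-1, U))
Mul(Function('x')(Function('d')(6), 3), Add(-301, -352)) = Mul(Add(5, Mul(-1, 3)), Add(-301, -352)) = Mul(Add(5, -3), -653) = Mul(2, -653) = -1306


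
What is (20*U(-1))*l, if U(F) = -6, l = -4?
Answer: 480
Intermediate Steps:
(20*U(-1))*l = (20*(-6))*(-4) = -120*(-4) = 480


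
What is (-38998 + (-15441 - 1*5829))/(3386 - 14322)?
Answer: 15067/2734 ≈ 5.5110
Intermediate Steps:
(-38998 + (-15441 - 1*5829))/(3386 - 14322) = (-38998 + (-15441 - 5829))/(-10936) = (-38998 - 21270)*(-1/10936) = -60268*(-1/10936) = 15067/2734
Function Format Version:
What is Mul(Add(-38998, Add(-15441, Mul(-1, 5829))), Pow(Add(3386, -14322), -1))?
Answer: Rational(15067, 2734) ≈ 5.5110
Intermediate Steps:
Mul(Add(-38998, Add(-15441, Mul(-1, 5829))), Pow(Add(3386, -14322), -1)) = Mul(Add(-38998, Add(-15441, -5829)), Pow(-10936, -1)) = Mul(Add(-38998, -21270), Rational(-1, 10936)) = Mul(-60268, Rational(-1, 10936)) = Rational(15067, 2734)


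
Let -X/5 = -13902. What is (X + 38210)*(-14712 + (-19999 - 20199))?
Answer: -5914905200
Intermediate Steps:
X = 69510 (X = -5*(-13902) = 69510)
(X + 38210)*(-14712 + (-19999 - 20199)) = (69510 + 38210)*(-14712 + (-19999 - 20199)) = 107720*(-14712 - 40198) = 107720*(-54910) = -5914905200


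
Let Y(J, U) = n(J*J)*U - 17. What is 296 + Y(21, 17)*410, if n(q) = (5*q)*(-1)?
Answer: -15375524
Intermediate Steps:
n(q) = -5*q
Y(J, U) = -17 - 5*U*J² (Y(J, U) = (-5*J*J)*U - 17 = (-5*J²)*U - 17 = -5*U*J² - 17 = -17 - 5*U*J²)
296 + Y(21, 17)*410 = 296 + (-17 - 5*17*21²)*410 = 296 + (-17 - 5*17*441)*410 = 296 + (-17 - 37485)*410 = 296 - 37502*410 = 296 - 15375820 = -15375524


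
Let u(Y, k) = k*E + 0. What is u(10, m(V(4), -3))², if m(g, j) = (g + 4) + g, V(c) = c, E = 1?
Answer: 144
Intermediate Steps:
m(g, j) = 4 + 2*g (m(g, j) = (4 + g) + g = 4 + 2*g)
u(Y, k) = k (u(Y, k) = k*1 + 0 = k + 0 = k)
u(10, m(V(4), -3))² = (4 + 2*4)² = (4 + 8)² = 12² = 144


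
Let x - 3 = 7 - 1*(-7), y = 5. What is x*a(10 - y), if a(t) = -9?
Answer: -153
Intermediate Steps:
x = 17 (x = 3 + (7 - 1*(-7)) = 3 + (7 + 7) = 3 + 14 = 17)
x*a(10 - y) = 17*(-9) = -153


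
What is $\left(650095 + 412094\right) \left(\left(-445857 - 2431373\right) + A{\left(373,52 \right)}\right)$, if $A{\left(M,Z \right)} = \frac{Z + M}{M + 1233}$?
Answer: $- \frac{4908195811260495}{1606} \approx -3.0562 \cdot 10^{12}$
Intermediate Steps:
$A{\left(M,Z \right)} = \frac{M + Z}{1233 + M}$
$\left(650095 + 412094\right) \left(\left(-445857 - 2431373\right) + A{\left(373,52 \right)}\right) = \left(650095 + 412094\right) \left(\left(-445857 - 2431373\right) + \frac{373 + 52}{1233 + 373}\right) = 1062189 \left(-2877230 + \frac{1}{1606} \cdot 425\right) = 1062189 \left(-2877230 + \frac{425}{1606}\right) = 1062189 \left(- \frac{4620830955}{1606}\right) = - \frac{4908195811260495}{1606}$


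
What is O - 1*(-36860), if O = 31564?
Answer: 68424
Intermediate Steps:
O - 1*(-36860) = 31564 - 1*(-36860) = 31564 + 36860 = 68424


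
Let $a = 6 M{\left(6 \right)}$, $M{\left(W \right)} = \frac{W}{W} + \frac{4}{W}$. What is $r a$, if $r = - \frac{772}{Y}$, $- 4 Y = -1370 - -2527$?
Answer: $\frac{30880}{1157} \approx 26.69$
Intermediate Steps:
$Y = - \frac{1157}{4}$ ($Y = - \frac{-1370 - -2527}{4} = - \frac{-1370 + 2527}{4} = \left(- \frac{1}{4}\right) 1157 = - \frac{1157}{4} \approx -289.25$)
$M{\left(W \right)} = 1 + \frac{4}{W}$
$r = \frac{3088}{1157}$ ($r = - \frac{772}{- \frac{1157}{4}} = \left(-772\right) \left(- \frac{4}{1157}\right) = \frac{3088}{1157} \approx 2.669$)
$a = 10$ ($a = 6 \frac{4 + 6}{6} = 6 \cdot \frac{1}{6} \cdot 10 = 6 \cdot \frac{5}{3} = 10$)
$r a = \frac{3088}{1157} \cdot 10 = \frac{30880}{1157}$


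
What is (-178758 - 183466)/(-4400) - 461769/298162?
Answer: 6623103043/81994550 ≈ 80.775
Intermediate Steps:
(-178758 - 183466)/(-4400) - 461769/298162 = -362224*(-1/4400) - 461769*1/298162 = 22639/275 - 461769/298162 = 6623103043/81994550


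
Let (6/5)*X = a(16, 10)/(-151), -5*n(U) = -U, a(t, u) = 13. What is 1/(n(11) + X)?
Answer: 4530/9641 ≈ 0.46987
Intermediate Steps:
n(U) = U/5 (n(U) = -(-1)*U/5 = U/5)
X = -65/906 (X = 5*(13/(-151))/6 = 5*(13*(-1/151))/6 = (5/6)*(-13/151) = -65/906 ≈ -0.071744)
1/(n(11) + X) = 1/((1/5)*11 - 65/906) = 1/(11/5 - 65/906) = 1/(9641/4530) = 4530/9641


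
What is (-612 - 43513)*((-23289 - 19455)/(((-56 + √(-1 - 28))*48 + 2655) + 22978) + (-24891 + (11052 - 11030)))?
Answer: 577838940452359625/526539841 - 90531792000*I*√29/526539841 ≈ 1.0974e+9 - 925.91*I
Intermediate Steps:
(-612 - 43513)*((-23289 - 19455)/(((-56 + √(-1 - 28))*48 + 2655) + 22978) + (-24891 + (11052 - 11030))) = -44125*(-42744/(((-56 + √(-29))*48 + 2655) + 22978) + (-24891 + 22)) = -44125*(-42744/(((-56 + I*√29)*48 + 2655) + 22978) - 24869) = -44125*(-42744/(((-2688 + 48*I*√29) + 2655) + 22978) - 24869) = -44125*(-42744/((-33 + 48*I*√29) + 22978) - 24869) = -44125*(-42744/(22945 + 48*I*√29) - 24869) = -44125*(-24869 - 42744/(22945 + 48*I*√29)) = 1097344625 + 1886079000/(22945 + 48*I*√29)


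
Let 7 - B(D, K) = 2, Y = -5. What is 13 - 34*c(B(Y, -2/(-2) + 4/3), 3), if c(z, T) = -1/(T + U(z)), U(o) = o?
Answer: 69/4 ≈ 17.250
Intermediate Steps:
B(D, K) = 5 (B(D, K) = 7 - 1*2 = 7 - 2 = 5)
c(z, T) = -1/(T + z)
13 - 34*c(B(Y, -2/(-2) + 4/3), 3) = 13 - (-34)/(3 + 5) = 13 - (-34)/8 = 13 - 34*(-1/8) = 13 + 17/4 = 69/4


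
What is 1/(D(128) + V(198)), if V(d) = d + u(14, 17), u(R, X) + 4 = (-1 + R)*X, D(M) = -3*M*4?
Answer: -1/1121 ≈ -0.00089206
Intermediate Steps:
D(M) = -12*M
u(R, X) = -4 + X*(-1 + R) (u(R, X) = -4 + (-1 + R)*X = -4 + X*(-1 + R))
V(d) = 217 + d (V(d) = d + (-4 - 1*17 + 14*17) = d + (-4 - 17 + 238) = d + 217 = 217 + d)
1/(D(128) + V(198)) = 1/(-12*128 + (217 + 198)) = 1/(-1536 + 415) = 1/(-1121) = -1/1121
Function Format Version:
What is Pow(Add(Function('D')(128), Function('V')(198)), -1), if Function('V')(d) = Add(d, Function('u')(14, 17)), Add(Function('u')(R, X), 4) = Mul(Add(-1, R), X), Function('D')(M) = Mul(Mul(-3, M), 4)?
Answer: Rational(-1, 1121) ≈ -0.00089206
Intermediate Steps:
Function('D')(M) = Mul(-12, M)
Function('u')(R, X) = Add(-4, Mul(X, Add(-1, R))) (Function('u')(R, X) = Add(-4, Mul(Add(-1, R), X)) = Add(-4, Mul(X, Add(-1, R))))
Function('V')(d) = Add(217, d) (Function('V')(d) = Add(d, Add(-4, Mul(-1, 17), Mul(14, 17))) = Add(d, Add(-4, -17, 238)) = Add(d, 217) = Add(217, d))
Pow(Add(Function('D')(128), Function('V')(198)), -1) = Pow(Add(Mul(-12, 128), Add(217, 198)), -1) = Pow(Add(-1536, 415), -1) = Pow(-1121, -1) = Rational(-1, 1121)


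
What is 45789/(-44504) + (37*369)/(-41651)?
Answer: -2514770751/1853636104 ≈ -1.3567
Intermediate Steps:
45789/(-44504) + (37*369)/(-41651) = 45789*(-1/44504) + 13653*(-1/41651) = -45789/44504 - 13653/41651 = -2514770751/1853636104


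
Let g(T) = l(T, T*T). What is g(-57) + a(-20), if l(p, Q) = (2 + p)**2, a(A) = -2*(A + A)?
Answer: 3105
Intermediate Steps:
a(A) = -4*A
g(T) = (2 + T)**2
g(-57) + a(-20) = (2 - 57)**2 - 4*(-20) = (-55)**2 + 80 = 3025 + 80 = 3105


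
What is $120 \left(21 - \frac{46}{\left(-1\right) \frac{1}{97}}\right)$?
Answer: $537960$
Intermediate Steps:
$120 \left(21 - \frac{46}{\left(-1\right) \frac{1}{97}}\right) = 120 \left(21 - \frac{46}{- \frac{1}{97}}\right) = 120 \left(21 - -4462\right) = 120 \left(21 + 4462\right) = 120 \cdot 4483 = 537960$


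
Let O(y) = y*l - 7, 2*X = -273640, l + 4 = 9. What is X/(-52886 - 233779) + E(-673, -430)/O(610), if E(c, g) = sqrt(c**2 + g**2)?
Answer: 27364/57333 + sqrt(637829)/3043 ≈ 0.73973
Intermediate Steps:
l = 5 (l = -4 + 9 = 5)
X = -136820 (X = (1/2)*(-273640) = -136820)
O(y) = -7 + 5*y (O(y) = y*5 - 7 = 5*y - 7 = -7 + 5*y)
X/(-52886 - 233779) + E(-673, -430)/O(610) = -136820/(-52886 - 233779) + sqrt((-673)**2 + (-430)**2)/(-7 + 5*610) = -136820/(-286665) + sqrt(452929 + 184900)/(-7 + 3050) = -136820*(-1/286665) + sqrt(637829)/3043 = 27364/57333 + sqrt(637829)*(1/3043) = 27364/57333 + sqrt(637829)/3043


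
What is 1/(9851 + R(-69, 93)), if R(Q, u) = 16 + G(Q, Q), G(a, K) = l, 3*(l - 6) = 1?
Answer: 3/29620 ≈ 0.00010128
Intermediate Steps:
l = 19/3 (l = 6 + (⅓)*1 = 6 + ⅓ = 19/3 ≈ 6.3333)
G(a, K) = 19/3
R(Q, u) = 67/3 (R(Q, u) = 16 + 19/3 = 67/3)
1/(9851 + R(-69, 93)) = 1/(9851 + 67/3) = 1/(29620/3) = 3/29620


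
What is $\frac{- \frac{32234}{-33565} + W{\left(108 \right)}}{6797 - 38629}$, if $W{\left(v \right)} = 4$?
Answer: $- \frac{83247}{534220540} \approx -0.00015583$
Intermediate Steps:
$\frac{- \frac{32234}{-33565} + W{\left(108 \right)}}{6797 - 38629} = \frac{- \frac{32234}{-33565} + 4}{6797 - 38629} = \frac{\left(-32234\right) \left(- \frac{1}{33565}\right) + 4}{-31832} = \left(\frac{32234}{33565} + 4\right) \left(- \frac{1}{31832}\right) = \frac{166494}{33565} \left(- \frac{1}{31832}\right) = - \frac{83247}{534220540}$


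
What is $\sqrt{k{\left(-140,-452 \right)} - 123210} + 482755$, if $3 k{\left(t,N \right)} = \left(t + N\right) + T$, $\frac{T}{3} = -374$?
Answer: $482755 + \frac{4 i \sqrt{69627}}{3} \approx 4.8276 \cdot 10^{5} + 351.83 i$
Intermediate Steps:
$T = -1122$ ($T = 3 \left(-374\right) = -1122$)
$k{\left(t,N \right)} = -374 + \frac{N}{3} + \frac{t}{3}$ ($k{\left(t,N \right)} = \frac{\left(t + N\right) - 1122}{3} = \frac{\left(N + t\right) - 1122}{3} = \frac{-1122 + N + t}{3} = -374 + \frac{N}{3} + \frac{t}{3}$)
$\sqrt{k{\left(-140,-452 \right)} - 123210} + 482755 = \sqrt{\left(-374 + \frac{1}{3} \left(-452\right) + \frac{1}{3} \left(-140\right)\right) - 123210} + 482755 = \sqrt{\left(-374 - \frac{452}{3} - \frac{140}{3}\right) - 123210} + 482755 = \sqrt{- \frac{1714}{3} - 123210} + 482755 = \sqrt{- \frac{371344}{3}} + 482755 = \frac{4 i \sqrt{69627}}{3} + 482755 = 482755 + \frac{4 i \sqrt{69627}}{3}$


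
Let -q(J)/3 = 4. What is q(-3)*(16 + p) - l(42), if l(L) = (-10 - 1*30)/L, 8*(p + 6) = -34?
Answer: -1429/21 ≈ -68.048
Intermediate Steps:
p = -41/4 (p = -6 + (1/8)*(-34) = -6 - 17/4 = -41/4 ≈ -10.250)
q(J) = -12 (q(J) = -3*4 = -12)
l(L) = -40/L (l(L) = (-10 - 30)/L = -40/L)
q(-3)*(16 + p) - l(42) = -12*(16 - 41/4) - (-40)/42 = -12*23/4 - (-40)/42 = -69 - 1*(-20/21) = -69 + 20/21 = -1429/21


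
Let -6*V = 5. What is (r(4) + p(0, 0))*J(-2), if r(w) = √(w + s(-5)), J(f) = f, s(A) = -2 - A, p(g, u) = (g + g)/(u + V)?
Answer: -2*√7 ≈ -5.2915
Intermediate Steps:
V = -⅚ (V = -⅙*5 = -⅚ ≈ -0.83333)
p(g, u) = 2*g/(-⅚ + u) (p(g, u) = (g + g)/(u - ⅚) = (2*g)/(-⅚ + u) = 2*g/(-⅚ + u))
r(w) = √(3 + w) (r(w) = √(w + (-2 - 1*(-5))) = √(w + (-2 + 5)) = √(w + 3) = √(3 + w))
(r(4) + p(0, 0))*J(-2) = (√(3 + 4) + 12*0/(-5 + 6*0))*(-2) = (√7 + 12*0/(-5 + 0))*(-2) = (√7 + 12*0/(-5))*(-2) = (√7 + 12*0*(-⅕))*(-2) = (√7 + 0)*(-2) = √7*(-2) = -2*√7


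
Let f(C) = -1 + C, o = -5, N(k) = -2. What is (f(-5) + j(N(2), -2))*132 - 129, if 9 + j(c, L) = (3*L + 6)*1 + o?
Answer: -2769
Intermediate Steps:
j(c, L) = -8 + 3*L (j(c, L) = -9 + ((3*L + 6)*1 - 5) = -9 + ((6 + 3*L)*1 - 5) = -9 + ((6 + 3*L) - 5) = -9 + (1 + 3*L) = -8 + 3*L)
(f(-5) + j(N(2), -2))*132 - 129 = ((-1 - 5) + (-8 + 3*(-2)))*132 - 129 = (-6 + (-8 - 6))*132 - 129 = (-6 - 14)*132 - 129 = -20*132 - 129 = -2640 - 129 = -2769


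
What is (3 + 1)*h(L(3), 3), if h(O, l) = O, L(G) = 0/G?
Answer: 0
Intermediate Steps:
L(G) = 0
(3 + 1)*h(L(3), 3) = (3 + 1)*0 = 4*0 = 0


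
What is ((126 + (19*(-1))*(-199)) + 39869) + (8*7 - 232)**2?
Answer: 74752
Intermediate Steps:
((126 + (19*(-1))*(-199)) + 39869) + (8*7 - 232)**2 = ((126 - 19*(-199)) + 39869) + (56 - 232)**2 = ((126 + 3781) + 39869) + (-176)**2 = (3907 + 39869) + 30976 = 43776 + 30976 = 74752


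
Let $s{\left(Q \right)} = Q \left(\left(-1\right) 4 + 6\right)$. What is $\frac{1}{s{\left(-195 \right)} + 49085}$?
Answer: $\frac{1}{48695} \approx 2.0536 \cdot 10^{-5}$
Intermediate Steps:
$s{\left(Q \right)} = 2 Q$ ($s{\left(Q \right)} = Q \left(-4 + 6\right) = Q 2 = 2 Q$)
$\frac{1}{s{\left(-195 \right)} + 49085} = \frac{1}{2 \left(-195\right) + 49085} = \frac{1}{-390 + 49085} = \frac{1}{48695}$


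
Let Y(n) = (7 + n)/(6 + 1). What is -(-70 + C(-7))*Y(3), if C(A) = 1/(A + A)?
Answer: 4905/49 ≈ 100.10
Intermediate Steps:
Y(n) = 1 + n/7 (Y(n) = (7 + n)/7 = (7 + n)*(⅐) = 1 + n/7)
C(A) = 1/(2*A)
-(-70 + C(-7))*Y(3) = -(-70 + (½)/(-7))*(1 + (⅐)*3) = -(-70 + (½)*(-⅐))*(1 + 3/7) = -(-70 - 1/14)*10/7 = -(-981)*10/(14*7) = -1*(-4905/49) = 4905/49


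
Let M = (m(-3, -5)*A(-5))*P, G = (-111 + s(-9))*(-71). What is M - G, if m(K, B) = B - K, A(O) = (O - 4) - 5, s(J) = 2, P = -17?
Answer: -8215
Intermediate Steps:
A(O) = -9 + O (A(O) = (-4 + O) - 5 = -9 + O)
G = 7739 (G = (-111 + 2)*(-71) = -109*(-71) = 7739)
M = -476 (M = ((-5 - 1*(-3))*(-9 - 5))*(-17) = ((-5 + 3)*(-14))*(-17) = -2*(-14)*(-17) = 28*(-17) = -476)
M - G = -476 - 1*7739 = -476 - 7739 = -8215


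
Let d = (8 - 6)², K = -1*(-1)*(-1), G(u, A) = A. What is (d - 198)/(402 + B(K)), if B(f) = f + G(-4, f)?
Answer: -97/200 ≈ -0.48500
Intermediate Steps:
K = -1 (K = 1*(-1) = -1)
d = 4 (d = 2² = 4)
B(f) = 2*f (B(f) = f + f = 2*f)
(d - 198)/(402 + B(K)) = (4 - 198)/(402 + 2*(-1)) = -194/(402 - 2) = -194/400 = -194*1/400 = -97/200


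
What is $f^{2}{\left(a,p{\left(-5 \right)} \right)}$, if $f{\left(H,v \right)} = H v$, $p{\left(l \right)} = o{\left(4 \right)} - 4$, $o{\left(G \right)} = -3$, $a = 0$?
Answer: $0$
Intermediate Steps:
$p{\left(l \right)} = -7$ ($p{\left(l \right)} = -3 - 4 = -7$)
$f^{2}{\left(a,p{\left(-5 \right)} \right)} = \left(0 \left(-7\right)\right)^{2} = 0^{2} = 0$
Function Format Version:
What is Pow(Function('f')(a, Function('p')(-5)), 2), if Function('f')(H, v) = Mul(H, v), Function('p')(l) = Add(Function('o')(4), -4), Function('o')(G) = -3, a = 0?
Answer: 0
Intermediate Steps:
Function('p')(l) = -7 (Function('p')(l) = Add(-3, -4) = -7)
Pow(Function('f')(a, Function('p')(-5)), 2) = Pow(Mul(0, -7), 2) = Pow(0, 2) = 0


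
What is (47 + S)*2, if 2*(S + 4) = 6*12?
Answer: 158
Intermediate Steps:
S = 32 (S = -4 + (6*12)/2 = -4 + (1/2)*72 = -4 + 36 = 32)
(47 + S)*2 = (47 + 32)*2 = 79*2 = 158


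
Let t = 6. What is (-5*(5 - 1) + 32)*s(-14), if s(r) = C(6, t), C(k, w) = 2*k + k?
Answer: 216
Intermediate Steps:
C(k, w) = 3*k
s(r) = 18 (s(r) = 3*6 = 18)
(-5*(5 - 1) + 32)*s(-14) = (-5*(5 - 1) + 32)*18 = (-5*4 + 32)*18 = (-20 + 32)*18 = 12*18 = 216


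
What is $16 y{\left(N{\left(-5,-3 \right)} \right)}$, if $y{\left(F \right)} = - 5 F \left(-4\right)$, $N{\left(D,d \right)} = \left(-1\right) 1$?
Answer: $-320$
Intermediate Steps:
$N{\left(D,d \right)} = -1$
$y{\left(F \right)} = 20 F$
$16 y{\left(N{\left(-5,-3 \right)} \right)} = 16 \cdot 20 \left(-1\right) = 16 \left(-20\right) = -320$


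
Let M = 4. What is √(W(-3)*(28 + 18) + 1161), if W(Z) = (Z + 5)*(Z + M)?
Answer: √1253 ≈ 35.398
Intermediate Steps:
W(Z) = (4 + Z)*(5 + Z) (W(Z) = (Z + 5)*(Z + 4) = (5 + Z)*(4 + Z) = (4 + Z)*(5 + Z))
√(W(-3)*(28 + 18) + 1161) = √((20 + (-3)² + 9*(-3))*(28 + 18) + 1161) = √((20 + 9 - 27)*46 + 1161) = √(2*46 + 1161) = √(92 + 1161) = √1253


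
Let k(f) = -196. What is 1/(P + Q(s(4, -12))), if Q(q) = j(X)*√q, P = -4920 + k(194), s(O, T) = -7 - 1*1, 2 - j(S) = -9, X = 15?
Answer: -1279/6543606 - 11*I*√2/13087212 ≈ -0.00019546 - 1.1887e-6*I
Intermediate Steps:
j(S) = 11 (j(S) = 2 - 1*(-9) = 2 + 9 = 11)
s(O, T) = -8 (s(O, T) = -7 - 1 = -8)
P = -5116 (P = -4920 - 196 = -5116)
Q(q) = 11*√q
1/(P + Q(s(4, -12))) = 1/(-5116 + 11*√(-8)) = 1/(-5116 + 11*(2*I*√2)) = 1/(-5116 + 22*I*√2)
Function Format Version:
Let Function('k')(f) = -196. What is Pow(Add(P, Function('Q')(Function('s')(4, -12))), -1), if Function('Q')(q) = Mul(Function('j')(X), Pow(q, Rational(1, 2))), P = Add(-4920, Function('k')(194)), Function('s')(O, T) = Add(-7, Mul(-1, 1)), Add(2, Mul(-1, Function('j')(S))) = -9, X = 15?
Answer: Add(Rational(-1279, 6543606), Mul(Rational(-11, 13087212), I, Pow(2, Rational(1, 2)))) ≈ Add(-0.00019546, Mul(-1.1887e-6, I))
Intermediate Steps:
Function('j')(S) = 11 (Function('j')(S) = Add(2, Mul(-1, -9)) = Add(2, 9) = 11)
Function('s')(O, T) = -8 (Function('s')(O, T) = Add(-7, -1) = -8)
P = -5116 (P = Add(-4920, -196) = -5116)
Function('Q')(q) = Mul(11, Pow(q, Rational(1, 2)))
Pow(Add(P, Function('Q')(Function('s')(4, -12))), -1) = Pow(Add(-5116, Mul(11, Pow(-8, Rational(1, 2)))), -1) = Pow(Add(-5116, Mul(11, Mul(2, I, Pow(2, Rational(1, 2))))), -1) = Pow(Add(-5116, Mul(22, I, Pow(2, Rational(1, 2)))), -1)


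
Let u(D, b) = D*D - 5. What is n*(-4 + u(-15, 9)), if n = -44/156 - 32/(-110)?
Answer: 1368/715 ≈ 1.9133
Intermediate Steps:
u(D, b) = -5 + D² (u(D, b) = D² - 5 = -5 + D²)
n = 19/2145 (n = -44*1/156 - 32*(-1/110) = -11/39 + 16/55 = 19/2145 ≈ 0.0088578)
n*(-4 + u(-15, 9)) = 19*(-4 + (-5 + (-15)²))/2145 = 19*(-4 + (-5 + 225))/2145 = 19*(-4 + 220)/2145 = (19/2145)*216 = 1368/715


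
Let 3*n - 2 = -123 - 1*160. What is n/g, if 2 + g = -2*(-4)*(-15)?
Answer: 281/366 ≈ 0.76776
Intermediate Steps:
g = -122 (g = -2 - 2*(-4)*(-15) = -2 + 8*(-15) = -2 - 120 = -122)
n = -281/3 (n = ⅔ + (-123 - 1*160)/3 = ⅔ + (-123 - 160)/3 = ⅔ + (⅓)*(-283) = ⅔ - 283/3 = -281/3 ≈ -93.667)
n/g = -281/3/(-122) = -281/3*(-1/122) = 281/366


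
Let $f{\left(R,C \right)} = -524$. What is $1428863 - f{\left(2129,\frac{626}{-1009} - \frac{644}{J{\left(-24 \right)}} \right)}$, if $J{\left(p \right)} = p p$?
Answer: $1429387$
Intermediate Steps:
$J{\left(p \right)} = p^{2}$
$1428863 - f{\left(2129,\frac{626}{-1009} - \frac{644}{J{\left(-24 \right)}} \right)} = 1428863 - -524 = 1428863 + 524 = 1429387$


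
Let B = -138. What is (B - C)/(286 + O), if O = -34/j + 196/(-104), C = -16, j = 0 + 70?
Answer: -111020/258103 ≈ -0.43014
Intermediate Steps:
j = 70
O = -2157/910 (O = -34/70 + 196/(-104) = -34*1/70 + 196*(-1/104) = -17/35 - 49/26 = -2157/910 ≈ -2.3703)
(B - C)/(286 + O) = (-138 - 1*(-16))/(286 - 2157/910) = (-138 + 16)/(258103/910) = -122*910/258103 = -111020/258103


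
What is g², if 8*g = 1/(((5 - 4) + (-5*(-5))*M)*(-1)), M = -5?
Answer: 1/984064 ≈ 1.0162e-6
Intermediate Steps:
g = 1/992 (g = 1/(8*((((5 - 4) - 5*(-5)*(-5))*(-1)))) = 1/(8*(((1 + 25*(-5))*(-1)))) = 1/(8*(((1 - 125)*(-1)))) = 1/(8*((-124*(-1)))) = (⅛)/124 = (⅛)*(1/124) = 1/992 ≈ 0.0010081)
g² = (1/992)² = 1/984064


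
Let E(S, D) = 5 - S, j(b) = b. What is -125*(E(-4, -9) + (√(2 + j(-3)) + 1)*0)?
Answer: -1125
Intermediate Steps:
-125*(E(-4, -9) + (√(2 + j(-3)) + 1)*0) = -125*((5 - 1*(-4)) + (√(2 - 3) + 1)*0) = -125*((5 + 4) + (√(-1) + 1)*0) = -125*(9 + (I + 1)*0) = -125*(9 + (1 + I)*0) = -125*(9 + 0) = -125*9 = -1125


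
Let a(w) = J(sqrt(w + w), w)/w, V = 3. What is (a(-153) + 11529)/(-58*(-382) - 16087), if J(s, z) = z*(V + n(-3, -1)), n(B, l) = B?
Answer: 549/289 ≈ 1.8997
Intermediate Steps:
J(s, z) = 0 (J(s, z) = z*(3 - 3) = z*0 = 0)
a(w) = 0 (a(w) = 0/w = 0)
(a(-153) + 11529)/(-58*(-382) - 16087) = (0 + 11529)/(-58*(-382) - 16087) = 11529/(22156 - 16087) = 11529/6069 = 11529*(1/6069) = 549/289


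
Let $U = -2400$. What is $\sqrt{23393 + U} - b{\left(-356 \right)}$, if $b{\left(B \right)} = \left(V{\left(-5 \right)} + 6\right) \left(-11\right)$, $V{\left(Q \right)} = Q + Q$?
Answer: $-44 + \sqrt{20993} \approx 100.89$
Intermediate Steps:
$V{\left(Q \right)} = 2 Q$
$b{\left(B \right)} = 44$ ($b{\left(B \right)} = \left(2 \left(-5\right) + 6\right) \left(-11\right) = \left(-10 + 6\right) \left(-11\right) = \left(-4\right) \left(-11\right) = 44$)
$\sqrt{23393 + U} - b{\left(-356 \right)} = \sqrt{23393 - 2400} - 44 = \sqrt{20993} - 44 = -44 + \sqrt{20993}$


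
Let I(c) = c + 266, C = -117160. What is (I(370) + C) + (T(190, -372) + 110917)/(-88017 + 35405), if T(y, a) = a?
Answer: -6130671233/52612 ≈ -1.1653e+5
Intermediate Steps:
I(c) = 266 + c
(I(370) + C) + (T(190, -372) + 110917)/(-88017 + 35405) = ((266 + 370) - 117160) + (-372 + 110917)/(-88017 + 35405) = (636 - 117160) + 110545/(-52612) = -116524 + 110545*(-1/52612) = -116524 - 110545/52612 = -6130671233/52612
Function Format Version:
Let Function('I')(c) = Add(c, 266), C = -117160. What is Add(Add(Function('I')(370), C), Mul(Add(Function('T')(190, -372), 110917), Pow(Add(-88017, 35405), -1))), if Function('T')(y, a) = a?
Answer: Rational(-6130671233, 52612) ≈ -1.1653e+5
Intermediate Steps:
Function('I')(c) = Add(266, c)
Add(Add(Function('I')(370), C), Mul(Add(Function('T')(190, -372), 110917), Pow(Add(-88017, 35405), -1))) = Add(Add(Add(266, 370), -117160), Mul(Add(-372, 110917), Pow(Add(-88017, 35405), -1))) = Add(Add(636, -117160), Mul(110545, Pow(-52612, -1))) = Add(-116524, Mul(110545, Rational(-1, 52612))) = Add(-116524, Rational(-110545, 52612)) = Rational(-6130671233, 52612)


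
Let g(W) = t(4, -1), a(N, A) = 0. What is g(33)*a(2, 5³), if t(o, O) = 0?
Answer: 0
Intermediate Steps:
g(W) = 0
g(33)*a(2, 5³) = 0*0 = 0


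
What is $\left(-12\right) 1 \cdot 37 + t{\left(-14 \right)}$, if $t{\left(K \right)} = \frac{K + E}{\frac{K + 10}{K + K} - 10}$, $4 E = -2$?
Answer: $- \frac{61069}{138} \approx -442.53$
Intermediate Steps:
$E = - \frac{1}{2}$ ($E = \frac{1}{4} \left(-2\right) = - \frac{1}{2} \approx -0.5$)
$t{\left(K \right)} = \frac{- \frac{1}{2} + K}{-10 + \frac{10 + K}{2 K}}$ ($t{\left(K \right)} = \frac{K - \frac{1}{2}}{\frac{K + 10}{K + K} - 10} = \frac{- \frac{1}{2} + K}{\frac{10 + K}{2 K} - 10} = \frac{- \frac{1}{2} + K}{-10 + \frac{10 + K}{2 K}}$)
$\left(-12\right) 1 \cdot 37 + t{\left(-14 \right)} = \left(-12\right) 1 \cdot 37 - \frac{14 \left(1 - -28\right)}{-10 + 19 \left(-14\right)} = \left(-12\right) 37 - \frac{14 \left(1 + 28\right)}{-10 - 266} = -444 - 14 \frac{1}{-276} \cdot 29 = -444 - \left(- \frac{7}{138}\right) 29 = -444 + \frac{203}{138} = - \frac{61069}{138}$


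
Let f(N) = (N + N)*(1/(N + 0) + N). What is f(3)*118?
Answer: 2360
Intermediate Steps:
f(N) = 2*N*(N + 1/N) (f(N) = (2*N)*(1/N + N) = (2*N)*(N + 1/N) = 2*N*(N + 1/N))
f(3)*118 = (2 + 2*3²)*118 = (2 + 2*9)*118 = (2 + 18)*118 = 20*118 = 2360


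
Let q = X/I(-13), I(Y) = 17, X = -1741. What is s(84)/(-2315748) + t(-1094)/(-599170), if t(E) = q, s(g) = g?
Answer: 264675209/1965662866310 ≈ 0.00013465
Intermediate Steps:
q = -1741/17 ≈ -102.41
t(E) = -1741/17
s(84)/(-2315748) + t(-1094)/(-599170) = 84/(-2315748) - 1741/17/(-599170) = 84*(-1/2315748) - 1741/17*(-1/599170) = -7/192979 + 1741/10185890 = 264675209/1965662866310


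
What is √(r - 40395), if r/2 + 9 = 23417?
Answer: √6421 ≈ 80.131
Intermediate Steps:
r = 46816 (r = -18 + 2*23417 = -18 + 46834 = 46816)
√(r - 40395) = √(46816 - 40395) = √6421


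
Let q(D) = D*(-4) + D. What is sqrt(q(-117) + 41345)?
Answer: 4*sqrt(2606) ≈ 204.20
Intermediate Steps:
q(D) = -3*D (q(D) = -4*D + D = -3*D)
sqrt(q(-117) + 41345) = sqrt(-3*(-117) + 41345) = sqrt(351 + 41345) = sqrt(41696) = 4*sqrt(2606)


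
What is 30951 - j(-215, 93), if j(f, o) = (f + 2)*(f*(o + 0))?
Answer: -4227984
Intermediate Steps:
j(f, o) = f*o*(2 + f) (j(f, o) = (2 + f)*(f*o) = f*o*(2 + f))
30951 - j(-215, 93) = 30951 - (-215)*93*(2 - 215) = 30951 - (-215)*93*(-213) = 30951 - 1*4258935 = 30951 - 4258935 = -4227984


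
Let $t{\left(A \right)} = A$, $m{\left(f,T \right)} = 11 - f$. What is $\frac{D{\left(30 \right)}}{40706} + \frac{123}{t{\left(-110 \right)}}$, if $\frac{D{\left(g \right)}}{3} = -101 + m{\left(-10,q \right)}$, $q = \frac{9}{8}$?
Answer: $- \frac{2516619}{2238830} \approx -1.1241$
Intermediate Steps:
$q = \frac{9}{8}$ ($q = 9 \cdot \frac{1}{8} = \frac{9}{8} \approx 1.125$)
$D{\left(g \right)} = -240$ ($D{\left(g \right)} = 3 \left(-101 + \left(11 - -10\right)\right) = 3 \left(-101 + \left(11 + 10\right)\right) = 3 \left(-101 + 21\right) = 3 \left(-80\right) = -240$)
$\frac{D{\left(30 \right)}}{40706} + \frac{123}{t{\left(-110 \right)}} = - \frac{240}{40706} + \frac{123}{-110} = \left(-240\right) \frac{1}{40706} + 123 \left(- \frac{1}{110}\right) = - \frac{120}{20353} - \frac{123}{110} = - \frac{2516619}{2238830}$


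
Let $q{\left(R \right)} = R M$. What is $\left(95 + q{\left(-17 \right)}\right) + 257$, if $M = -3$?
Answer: $403$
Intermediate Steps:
$q{\left(R \right)} = - 3 R$ ($q{\left(R \right)} = R \left(-3\right) = - 3 R$)
$\left(95 + q{\left(-17 \right)}\right) + 257 = \left(95 - -51\right) + 257 = \left(95 + 51\right) + 257 = 146 + 257 = 403$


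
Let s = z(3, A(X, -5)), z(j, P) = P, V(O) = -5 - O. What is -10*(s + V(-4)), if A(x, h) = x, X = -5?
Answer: 60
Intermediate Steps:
s = -5
-10*(s + V(-4)) = -10*(-5 + (-5 - 1*(-4))) = -10*(-5 + (-5 + 4)) = -10*(-5 - 1) = -10*(-6) = 60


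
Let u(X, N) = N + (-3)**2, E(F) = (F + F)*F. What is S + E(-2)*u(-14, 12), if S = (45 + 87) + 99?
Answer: 399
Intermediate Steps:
E(F) = 2*F**2 (E(F) = (2*F)*F = 2*F**2)
S = 231 (S = 132 + 99 = 231)
u(X, N) = 9 + N (u(X, N) = N + 9 = 9 + N)
S + E(-2)*u(-14, 12) = 231 + (2*(-2)**2)*(9 + 12) = 231 + (2*4)*21 = 231 + 8*21 = 231 + 168 = 399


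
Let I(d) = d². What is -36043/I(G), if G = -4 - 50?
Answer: -36043/2916 ≈ -12.360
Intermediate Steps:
G = -54
-36043/I(G) = -36043/((-54)²) = -36043/2916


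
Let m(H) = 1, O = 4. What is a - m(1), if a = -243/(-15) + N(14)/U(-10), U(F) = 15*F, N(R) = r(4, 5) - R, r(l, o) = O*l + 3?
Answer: 91/6 ≈ 15.167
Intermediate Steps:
r(l, o) = 3 + 4*l (r(l, o) = 4*l + 3 = 3 + 4*l)
N(R) = 19 - R (N(R) = (3 + 4*4) - R = (3 + 16) - R = 19 - R)
a = 97/6 (a = -243/(-15) + (19 - 1*14)/((15*(-10))) = -243*(-1/15) + (19 - 14)/(-150) = 81/5 + 5*(-1/150) = 81/5 - 1/30 = 97/6 ≈ 16.167)
a - m(1) = 97/6 - 1*1 = 97/6 - 1 = 91/6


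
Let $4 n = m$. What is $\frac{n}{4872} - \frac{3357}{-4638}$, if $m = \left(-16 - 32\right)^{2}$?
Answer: $\frac{264261}{313838} \approx 0.84203$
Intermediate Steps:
$m = 2304$ ($m = \left(-48\right)^{2} = 2304$)
$n = 576$ ($n = \frac{1}{4} \cdot 2304 = 576$)
$\frac{n}{4872} - \frac{3357}{-4638} = \frac{576}{4872} - \frac{3357}{-4638} = 576 \cdot \frac{1}{4872} - - \frac{1119}{1546} = \frac{24}{203} + \frac{1119}{1546} = \frac{264261}{313838}$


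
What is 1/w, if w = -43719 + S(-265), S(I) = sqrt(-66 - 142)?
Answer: -3363/147027013 - 4*I*sqrt(13)/1911351169 ≈ -2.2873e-5 - 7.5456e-9*I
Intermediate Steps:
S(I) = 4*I*sqrt(13) (S(I) = sqrt(-208) = 4*I*sqrt(13))
w = -43719 + 4*I*sqrt(13) ≈ -43719.0 + 14.422*I
1/w = 1/(-43719 + 4*I*sqrt(13))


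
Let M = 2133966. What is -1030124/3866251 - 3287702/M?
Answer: -7454665368493/4125224090733 ≈ -1.8071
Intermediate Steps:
-1030124/3866251 - 3287702/M = -1030124/3866251 - 3287702/2133966 = -1030124*1/3866251 - 3287702*1/2133966 = -1030124/3866251 - 1643851/1066983 = -7454665368493/4125224090733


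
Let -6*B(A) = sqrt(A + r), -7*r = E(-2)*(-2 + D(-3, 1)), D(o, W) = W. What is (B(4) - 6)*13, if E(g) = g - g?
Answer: -247/3 ≈ -82.333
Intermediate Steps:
E(g) = 0
r = 0 (r = -0*(-2 + 1) = -0*(-1) = -1/7*0 = 0)
B(A) = -sqrt(A)/6 (B(A) = -sqrt(A + 0)/6 = -sqrt(A)/6)
(B(4) - 6)*13 = (-sqrt(4)/6 - 6)*13 = (-1/6*2 - 6)*13 = (-1/3 - 6)*13 = -19/3*13 = -247/3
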